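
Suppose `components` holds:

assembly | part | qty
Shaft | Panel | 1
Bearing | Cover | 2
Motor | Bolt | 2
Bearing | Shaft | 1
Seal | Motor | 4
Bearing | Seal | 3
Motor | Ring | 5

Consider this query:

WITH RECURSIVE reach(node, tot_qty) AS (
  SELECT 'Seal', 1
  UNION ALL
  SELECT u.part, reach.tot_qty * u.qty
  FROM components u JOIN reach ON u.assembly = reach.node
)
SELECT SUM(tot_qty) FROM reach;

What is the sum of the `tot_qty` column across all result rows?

Base: (Seal, tot_qty=1).
Iteration 1: components of {Seal} -> Motor = 1*4 = 4.
Iteration 2: components of {Motor} -> Bolt = 4*2 = 8, Ring = 4*5 = 20.
Iteration 3: no further components; recursion stops.
SUM(tot_qty) = 1 + 4 + 20 + 8 = 33.

33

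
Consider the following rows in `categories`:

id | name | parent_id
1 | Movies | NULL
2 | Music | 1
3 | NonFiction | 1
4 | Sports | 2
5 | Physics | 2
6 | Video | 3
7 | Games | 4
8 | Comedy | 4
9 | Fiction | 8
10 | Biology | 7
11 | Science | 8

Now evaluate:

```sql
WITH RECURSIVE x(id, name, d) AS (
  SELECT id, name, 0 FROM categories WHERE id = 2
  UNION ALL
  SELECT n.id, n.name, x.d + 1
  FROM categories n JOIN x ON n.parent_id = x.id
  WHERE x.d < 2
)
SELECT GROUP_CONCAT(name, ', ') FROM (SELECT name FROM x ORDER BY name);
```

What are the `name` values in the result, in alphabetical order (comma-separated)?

Base: id=2 (Music) at d 0.
Iteration 1: rows with parent_id in {2} -> Sports (id 4, d 1), Physics (id 5, d 1).
Iteration 2: rows with parent_id in {4,5} -> Games (id 7, d 2), Comedy (id 8, d 2).
Iteration 3: d < 2 fails for all current rows; recursion stops.

Comedy, Games, Music, Physics, Sports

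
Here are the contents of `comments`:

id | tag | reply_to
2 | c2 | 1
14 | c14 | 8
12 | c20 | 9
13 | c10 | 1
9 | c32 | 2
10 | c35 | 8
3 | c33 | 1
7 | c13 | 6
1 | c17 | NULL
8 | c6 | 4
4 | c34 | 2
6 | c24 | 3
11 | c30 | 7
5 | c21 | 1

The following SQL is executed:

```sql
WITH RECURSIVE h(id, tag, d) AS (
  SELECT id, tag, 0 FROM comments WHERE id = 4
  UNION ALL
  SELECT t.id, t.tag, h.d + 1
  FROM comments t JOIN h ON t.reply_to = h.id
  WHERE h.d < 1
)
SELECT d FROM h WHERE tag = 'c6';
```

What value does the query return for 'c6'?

Base: id=4 (c34) at d 0.
Iteration 1: rows with reply_to in {4} -> c6 (id 8, d 1).
Iteration 2: d < 1 fails for all current rows; recursion stops.

1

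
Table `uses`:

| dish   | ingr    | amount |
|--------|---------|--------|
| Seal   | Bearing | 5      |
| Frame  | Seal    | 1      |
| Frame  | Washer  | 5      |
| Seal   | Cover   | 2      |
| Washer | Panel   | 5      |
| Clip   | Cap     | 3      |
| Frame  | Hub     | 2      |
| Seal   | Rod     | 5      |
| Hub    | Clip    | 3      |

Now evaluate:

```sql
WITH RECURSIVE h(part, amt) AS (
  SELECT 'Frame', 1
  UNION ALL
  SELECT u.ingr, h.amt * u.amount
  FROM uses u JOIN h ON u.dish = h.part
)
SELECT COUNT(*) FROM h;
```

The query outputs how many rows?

Base: (Frame, amt=1).
Iteration 1: components of {Frame} -> Hub = 1*2 = 2, Seal = 1*1 = 1, Washer = 1*5 = 5.
Iteration 2: components of {Hub,Seal,Washer} -> Bearing = 1*5 = 5, Clip = 2*3 = 6, Cover = 1*2 = 2, Panel = 5*5 = 25, Rod = 1*5 = 5.
Iteration 3: components of {Bearing,Clip,Cover,Panel,Rod} -> Cap = 6*3 = 18.
Iteration 4: no further components; recursion stops.
Total rows emitted: 10.

10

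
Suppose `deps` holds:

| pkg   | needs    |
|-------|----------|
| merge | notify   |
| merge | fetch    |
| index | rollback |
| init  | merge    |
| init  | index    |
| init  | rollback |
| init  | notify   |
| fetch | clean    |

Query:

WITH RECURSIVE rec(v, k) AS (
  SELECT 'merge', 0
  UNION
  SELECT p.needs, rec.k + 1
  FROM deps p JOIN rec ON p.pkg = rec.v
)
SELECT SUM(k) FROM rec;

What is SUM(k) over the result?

Base: (merge, k=0).
Iteration 1: edges from {merge} -> (fetch, k=1), (notify, k=1).
Iteration 2: edges from {fetch,notify} -> (clean, k=2).
Iteration 3: no outgoing edges from {clean}; recursion stops.
SUM(k) = 0 + 1 + 1 + 2 = 4.

4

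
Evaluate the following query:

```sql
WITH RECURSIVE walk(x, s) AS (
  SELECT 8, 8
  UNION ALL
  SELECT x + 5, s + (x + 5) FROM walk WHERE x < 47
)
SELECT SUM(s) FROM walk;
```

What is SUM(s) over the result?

960

Base: x=8, s=8.
Iteration 1: 8 < 47 holds -> x = 8 + 5 = 13, s = 8 + 13 = 21.
Iteration 2: 13 < 47 holds -> x = 13 + 5 = 18, s = 21 + 18 = 39.
Iteration 3: 18 < 47 holds -> x = 18 + 5 = 23, s = 39 + 23 = 62.
Iteration 4: 23 < 47 holds -> x = 23 + 5 = 28, s = 62 + 28 = 90.
Iteration 5: 28 < 47 holds -> x = 28 + 5 = 33, s = 90 + 33 = 123.
Iteration 6: 33 < 47 holds -> x = 33 + 5 = 38, s = 123 + 38 = 161.
Iteration 7: 38 < 47 holds -> x = 38 + 5 = 43, s = 161 + 43 = 204.
Iteration 8: 43 < 47 holds -> x = 43 + 5 = 48, s = 204 + 48 = 252.
Iteration 9: 48 < 47 fails; recursion stops.
SUM(s) = 8 + 21 + 39 + 62 + 90 + 123 + 161 + 204 + 252 = 960.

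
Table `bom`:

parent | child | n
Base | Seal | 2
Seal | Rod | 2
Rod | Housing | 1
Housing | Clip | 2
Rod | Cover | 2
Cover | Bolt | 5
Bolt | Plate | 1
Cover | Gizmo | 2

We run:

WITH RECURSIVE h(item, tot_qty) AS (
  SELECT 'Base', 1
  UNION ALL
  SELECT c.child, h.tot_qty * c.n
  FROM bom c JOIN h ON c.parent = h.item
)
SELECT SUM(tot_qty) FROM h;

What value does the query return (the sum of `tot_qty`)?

123

Base: (Base, tot_qty=1).
Iteration 1: components of {Base} -> Seal = 1*2 = 2.
Iteration 2: components of {Seal} -> Rod = 2*2 = 4.
Iteration 3: components of {Rod} -> Cover = 4*2 = 8, Housing = 4*1 = 4.
Iteration 4: components of {Cover,Housing} -> Bolt = 8*5 = 40, Clip = 4*2 = 8, Gizmo = 8*2 = 16.
Iteration 5: components of {Bolt,Clip,Gizmo} -> Plate = 40*1 = 40.
Iteration 6: no further components; recursion stops.
SUM(tot_qty) = 1 + 2 + 4 + 4 + 8 + 8 + 40 + 16 + 40 = 123.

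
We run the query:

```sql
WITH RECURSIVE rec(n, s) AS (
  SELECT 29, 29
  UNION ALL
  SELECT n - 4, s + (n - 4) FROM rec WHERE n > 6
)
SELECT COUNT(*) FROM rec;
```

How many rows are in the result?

7

Base: n=29, s=29.
Iteration 1: 29 > 6 holds -> n = 29 - 4 = 25, s = 29 + 25 = 54.
Iteration 2: 25 > 6 holds -> n = 25 - 4 = 21, s = 54 + 21 = 75.
Iteration 3: 21 > 6 holds -> n = 21 - 4 = 17, s = 75 + 17 = 92.
Iteration 4: 17 > 6 holds -> n = 17 - 4 = 13, s = 92 + 13 = 105.
Iteration 5: 13 > 6 holds -> n = 13 - 4 = 9, s = 105 + 9 = 114.
Iteration 6: 9 > 6 holds -> n = 9 - 4 = 5, s = 114 + 5 = 119.
Iteration 7: 5 > 6 fails; recursion stops.
Total rows emitted: 7.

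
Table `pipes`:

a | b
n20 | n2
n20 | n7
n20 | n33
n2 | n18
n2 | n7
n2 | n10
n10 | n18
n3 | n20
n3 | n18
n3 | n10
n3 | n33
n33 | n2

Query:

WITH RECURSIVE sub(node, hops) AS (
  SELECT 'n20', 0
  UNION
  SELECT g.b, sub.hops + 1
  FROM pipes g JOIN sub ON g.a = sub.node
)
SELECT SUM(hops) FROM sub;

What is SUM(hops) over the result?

Base: (n20, hops=0).
Iteration 1: edges from {n20} -> (n2, hops=1), (n33, hops=1), (n7, hops=1).
Iteration 2: edges from {n2,n33,n7} -> (n10, hops=2), (n18, hops=2), (n2, hops=2), (n7, hops=2).
Iteration 3: edges from {n10,n18,n2,n7} -> (n10, hops=3), (n18, hops=3), (n7, hops=3). [UNION drops 1 duplicate row(s)]
Iteration 4: edges from {n10,n18,n7} -> (n18, hops=4).
Iteration 5: no outgoing edges from {n18}; recursion stops.
SUM(hops) = 0 + 1 + 1 + 1 + 2 + 2 + 2 + 2 + 3 + 3 + 3 + 4 = 24.

24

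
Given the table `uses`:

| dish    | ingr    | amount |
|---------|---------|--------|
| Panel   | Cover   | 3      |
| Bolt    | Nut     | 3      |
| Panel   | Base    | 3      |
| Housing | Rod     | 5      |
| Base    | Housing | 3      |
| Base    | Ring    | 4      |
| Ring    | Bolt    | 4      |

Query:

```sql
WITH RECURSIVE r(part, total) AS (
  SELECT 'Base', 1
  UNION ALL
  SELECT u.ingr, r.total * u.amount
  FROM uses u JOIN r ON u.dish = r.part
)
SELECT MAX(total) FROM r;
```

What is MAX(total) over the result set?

Base: (Base, total=1).
Iteration 1: components of {Base} -> Housing = 1*3 = 3, Ring = 1*4 = 4.
Iteration 2: components of {Housing,Ring} -> Bolt = 4*4 = 16, Rod = 3*5 = 15.
Iteration 3: components of {Bolt,Rod} -> Nut = 16*3 = 48.
Iteration 4: no further components; recursion stops.
total values: 1, 4, 3, 16, 15, 48; the maximum is 48.

48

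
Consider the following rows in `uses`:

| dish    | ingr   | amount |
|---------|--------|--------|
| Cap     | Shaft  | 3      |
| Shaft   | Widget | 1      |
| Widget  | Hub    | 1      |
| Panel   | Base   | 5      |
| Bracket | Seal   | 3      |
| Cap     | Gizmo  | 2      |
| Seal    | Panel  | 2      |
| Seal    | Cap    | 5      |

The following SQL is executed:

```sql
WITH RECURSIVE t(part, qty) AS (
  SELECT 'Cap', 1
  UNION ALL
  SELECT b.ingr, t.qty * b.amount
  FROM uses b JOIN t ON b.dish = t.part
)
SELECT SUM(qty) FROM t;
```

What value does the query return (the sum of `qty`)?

Base: (Cap, qty=1).
Iteration 1: components of {Cap} -> Gizmo = 1*2 = 2, Shaft = 1*3 = 3.
Iteration 2: components of {Gizmo,Shaft} -> Widget = 3*1 = 3.
Iteration 3: components of {Widget} -> Hub = 3*1 = 3.
Iteration 4: no further components; recursion stops.
SUM(qty) = 1 + 3 + 2 + 3 + 3 = 12.

12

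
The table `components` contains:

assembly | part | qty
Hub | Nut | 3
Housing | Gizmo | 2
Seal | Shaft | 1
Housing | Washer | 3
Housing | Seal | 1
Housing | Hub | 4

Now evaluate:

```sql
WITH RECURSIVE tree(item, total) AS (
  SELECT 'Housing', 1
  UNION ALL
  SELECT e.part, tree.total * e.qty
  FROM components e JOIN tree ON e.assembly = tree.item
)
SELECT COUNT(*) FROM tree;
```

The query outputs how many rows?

Base: (Housing, total=1).
Iteration 1: components of {Housing} -> Gizmo = 1*2 = 2, Hub = 1*4 = 4, Seal = 1*1 = 1, Washer = 1*3 = 3.
Iteration 2: components of {Gizmo,Hub,Seal,Washer} -> Nut = 4*3 = 12, Shaft = 1*1 = 1.
Iteration 3: no further components; recursion stops.
Total rows emitted: 7.

7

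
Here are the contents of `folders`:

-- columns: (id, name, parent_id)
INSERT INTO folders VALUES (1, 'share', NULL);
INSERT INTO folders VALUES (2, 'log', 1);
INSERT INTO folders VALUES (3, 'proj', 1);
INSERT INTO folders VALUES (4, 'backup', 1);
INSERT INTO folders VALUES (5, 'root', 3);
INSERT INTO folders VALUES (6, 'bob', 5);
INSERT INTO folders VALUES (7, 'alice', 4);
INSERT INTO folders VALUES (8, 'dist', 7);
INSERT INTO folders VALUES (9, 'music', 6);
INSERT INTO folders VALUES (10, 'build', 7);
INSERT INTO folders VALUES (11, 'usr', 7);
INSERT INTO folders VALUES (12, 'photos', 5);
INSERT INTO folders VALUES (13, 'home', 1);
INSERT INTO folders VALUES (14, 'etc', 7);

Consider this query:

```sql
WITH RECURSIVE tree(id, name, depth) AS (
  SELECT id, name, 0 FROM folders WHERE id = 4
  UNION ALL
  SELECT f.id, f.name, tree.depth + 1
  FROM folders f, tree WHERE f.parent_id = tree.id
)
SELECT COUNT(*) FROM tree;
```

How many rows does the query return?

Base: id=4 (backup) at depth 0.
Iteration 1: rows with parent_id in {4} -> alice (id 7, depth 1).
Iteration 2: rows with parent_id in {7} -> dist (id 8, depth 2), build (id 10, depth 2), usr (id 11, depth 2), etc (id 14, depth 2).
Iteration 3: no rows with parent_id in {8,10,11,14}; recursion stops.
Total rows emitted: 6.

6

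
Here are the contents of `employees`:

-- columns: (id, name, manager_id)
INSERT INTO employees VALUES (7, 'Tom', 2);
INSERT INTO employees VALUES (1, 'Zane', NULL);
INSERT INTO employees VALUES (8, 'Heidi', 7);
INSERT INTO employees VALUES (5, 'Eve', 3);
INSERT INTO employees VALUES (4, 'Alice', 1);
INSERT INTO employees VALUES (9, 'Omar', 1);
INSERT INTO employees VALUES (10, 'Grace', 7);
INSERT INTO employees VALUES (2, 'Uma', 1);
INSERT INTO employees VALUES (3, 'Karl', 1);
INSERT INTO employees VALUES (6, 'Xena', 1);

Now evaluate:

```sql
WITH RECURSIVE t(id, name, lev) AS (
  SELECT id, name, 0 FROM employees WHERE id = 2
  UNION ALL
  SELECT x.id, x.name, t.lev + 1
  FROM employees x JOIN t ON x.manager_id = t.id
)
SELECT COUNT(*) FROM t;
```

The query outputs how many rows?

Base: id=2 (Uma) at lev 0.
Iteration 1: rows with manager_id in {2} -> Tom (id 7, lev 1).
Iteration 2: rows with manager_id in {7} -> Heidi (id 8, lev 2), Grace (id 10, lev 2).
Iteration 3: no rows with manager_id in {8,10}; recursion stops.
Total rows emitted: 4.

4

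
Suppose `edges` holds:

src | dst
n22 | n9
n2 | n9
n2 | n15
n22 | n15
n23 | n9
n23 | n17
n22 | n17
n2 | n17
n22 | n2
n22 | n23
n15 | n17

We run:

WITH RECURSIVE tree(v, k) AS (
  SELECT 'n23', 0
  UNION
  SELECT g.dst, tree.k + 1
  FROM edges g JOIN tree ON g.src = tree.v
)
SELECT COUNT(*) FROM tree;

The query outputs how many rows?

Base: (n23, k=0).
Iteration 1: edges from {n23} -> (n17, k=1), (n9, k=1).
Iteration 2: no outgoing edges from {n17,n9}; recursion stops.
Total rows emitted: 3.

3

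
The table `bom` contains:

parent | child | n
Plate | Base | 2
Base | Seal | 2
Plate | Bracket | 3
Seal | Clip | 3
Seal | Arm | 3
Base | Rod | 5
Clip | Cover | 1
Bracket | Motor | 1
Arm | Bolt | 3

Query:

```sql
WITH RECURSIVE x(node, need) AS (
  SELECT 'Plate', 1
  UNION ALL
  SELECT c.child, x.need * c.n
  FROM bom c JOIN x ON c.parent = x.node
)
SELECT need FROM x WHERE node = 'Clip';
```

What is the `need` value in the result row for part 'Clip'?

Base: (Plate, need=1).
Iteration 1: components of {Plate} -> Base = 1*2 = 2, Bracket = 1*3 = 3.
Iteration 2: components of {Base,Bracket} -> Motor = 3*1 = 3, Rod = 2*5 = 10, Seal = 2*2 = 4.
Iteration 3: components of {Motor,Rod,Seal} -> Arm = 4*3 = 12, Clip = 4*3 = 12.
Iteration 4: components of {Arm,Clip} -> Bolt = 12*3 = 36, Cover = 12*1 = 12.
Iteration 5: no further components; recursion stops.

12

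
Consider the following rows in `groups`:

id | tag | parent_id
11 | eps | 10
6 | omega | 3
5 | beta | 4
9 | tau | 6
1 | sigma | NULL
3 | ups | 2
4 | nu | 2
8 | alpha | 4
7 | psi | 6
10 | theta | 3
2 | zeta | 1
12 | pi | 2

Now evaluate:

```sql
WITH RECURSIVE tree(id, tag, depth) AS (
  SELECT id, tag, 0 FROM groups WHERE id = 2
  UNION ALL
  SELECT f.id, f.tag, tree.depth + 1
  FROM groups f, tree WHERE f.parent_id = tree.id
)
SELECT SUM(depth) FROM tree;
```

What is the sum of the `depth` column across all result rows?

Base: id=2 (zeta) at depth 0.
Iteration 1: rows with parent_id in {2} -> ups (id 3, depth 1), nu (id 4, depth 1), pi (id 12, depth 1).
Iteration 2: rows with parent_id in {3,4,12} -> beta (id 5, depth 2), omega (id 6, depth 2), alpha (id 8, depth 2), theta (id 10, depth 2).
Iteration 3: rows with parent_id in {5,6,8,10} -> psi (id 7, depth 3), tau (id 9, depth 3), eps (id 11, depth 3).
Iteration 4: no rows with parent_id in {7,9,11}; recursion stops.
SUM(depth) = 0 + 1 + 1 + 1 + 2 + 2 + 2 + 2 + 3 + 3 + 3 = 20.

20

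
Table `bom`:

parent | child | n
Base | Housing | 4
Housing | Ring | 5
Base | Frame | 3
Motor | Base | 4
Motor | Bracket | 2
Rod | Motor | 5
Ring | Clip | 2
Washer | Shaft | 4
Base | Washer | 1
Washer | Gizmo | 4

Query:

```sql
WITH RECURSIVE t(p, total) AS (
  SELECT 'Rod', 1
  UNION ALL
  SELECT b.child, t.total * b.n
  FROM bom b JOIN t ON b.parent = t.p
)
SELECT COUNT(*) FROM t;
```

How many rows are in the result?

11

Base: (Rod, total=1).
Iteration 1: components of {Rod} -> Motor = 1*5 = 5.
Iteration 2: components of {Motor} -> Base = 5*4 = 20, Bracket = 5*2 = 10.
Iteration 3: components of {Base,Bracket} -> Frame = 20*3 = 60, Housing = 20*4 = 80, Washer = 20*1 = 20.
Iteration 4: components of {Frame,Housing,Washer} -> Gizmo = 20*4 = 80, Ring = 80*5 = 400, Shaft = 20*4 = 80.
Iteration 5: components of {Gizmo,Ring,Shaft} -> Clip = 400*2 = 800.
Iteration 6: no further components; recursion stops.
Total rows emitted: 11.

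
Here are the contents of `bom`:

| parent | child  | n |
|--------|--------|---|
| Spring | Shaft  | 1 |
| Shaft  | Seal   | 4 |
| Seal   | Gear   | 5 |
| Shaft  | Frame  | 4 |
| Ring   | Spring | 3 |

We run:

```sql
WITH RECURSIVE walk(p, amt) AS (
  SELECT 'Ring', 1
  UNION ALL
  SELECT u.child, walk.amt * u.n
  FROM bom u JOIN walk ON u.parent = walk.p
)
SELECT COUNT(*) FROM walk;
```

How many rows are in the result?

6

Base: (Ring, amt=1).
Iteration 1: components of {Ring} -> Spring = 1*3 = 3.
Iteration 2: components of {Spring} -> Shaft = 3*1 = 3.
Iteration 3: components of {Shaft} -> Frame = 3*4 = 12, Seal = 3*4 = 12.
Iteration 4: components of {Frame,Seal} -> Gear = 12*5 = 60.
Iteration 5: no further components; recursion stops.
Total rows emitted: 6.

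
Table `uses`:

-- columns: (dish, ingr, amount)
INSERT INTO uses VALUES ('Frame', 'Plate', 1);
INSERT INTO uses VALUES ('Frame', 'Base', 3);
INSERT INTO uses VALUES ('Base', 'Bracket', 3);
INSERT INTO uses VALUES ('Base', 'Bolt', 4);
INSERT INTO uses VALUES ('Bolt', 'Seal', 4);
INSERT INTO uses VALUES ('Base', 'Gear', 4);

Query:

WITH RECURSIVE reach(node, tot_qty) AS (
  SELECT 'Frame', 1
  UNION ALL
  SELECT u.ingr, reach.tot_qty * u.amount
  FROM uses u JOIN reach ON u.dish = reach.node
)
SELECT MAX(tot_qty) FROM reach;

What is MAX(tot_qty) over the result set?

Base: (Frame, tot_qty=1).
Iteration 1: components of {Frame} -> Base = 1*3 = 3, Plate = 1*1 = 1.
Iteration 2: components of {Base,Plate} -> Bolt = 3*4 = 12, Bracket = 3*3 = 9, Gear = 3*4 = 12.
Iteration 3: components of {Bolt,Bracket,Gear} -> Seal = 12*4 = 48.
Iteration 4: no further components; recursion stops.
tot_qty values: 1, 1, 3, 12, 9, 12, 48; the maximum is 48.

48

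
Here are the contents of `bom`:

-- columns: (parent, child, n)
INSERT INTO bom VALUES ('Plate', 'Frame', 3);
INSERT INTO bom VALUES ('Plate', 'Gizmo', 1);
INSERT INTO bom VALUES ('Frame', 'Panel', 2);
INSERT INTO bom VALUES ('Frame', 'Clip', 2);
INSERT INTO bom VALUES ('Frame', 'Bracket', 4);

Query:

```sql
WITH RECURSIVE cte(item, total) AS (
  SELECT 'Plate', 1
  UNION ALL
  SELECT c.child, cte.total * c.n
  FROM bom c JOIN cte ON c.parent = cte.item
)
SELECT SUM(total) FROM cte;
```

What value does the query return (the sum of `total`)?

Base: (Plate, total=1).
Iteration 1: components of {Plate} -> Frame = 1*3 = 3, Gizmo = 1*1 = 1.
Iteration 2: components of {Frame,Gizmo} -> Bracket = 3*4 = 12, Clip = 3*2 = 6, Panel = 3*2 = 6.
Iteration 3: no further components; recursion stops.
SUM(total) = 1 + 3 + 1 + 12 + 6 + 6 = 29.

29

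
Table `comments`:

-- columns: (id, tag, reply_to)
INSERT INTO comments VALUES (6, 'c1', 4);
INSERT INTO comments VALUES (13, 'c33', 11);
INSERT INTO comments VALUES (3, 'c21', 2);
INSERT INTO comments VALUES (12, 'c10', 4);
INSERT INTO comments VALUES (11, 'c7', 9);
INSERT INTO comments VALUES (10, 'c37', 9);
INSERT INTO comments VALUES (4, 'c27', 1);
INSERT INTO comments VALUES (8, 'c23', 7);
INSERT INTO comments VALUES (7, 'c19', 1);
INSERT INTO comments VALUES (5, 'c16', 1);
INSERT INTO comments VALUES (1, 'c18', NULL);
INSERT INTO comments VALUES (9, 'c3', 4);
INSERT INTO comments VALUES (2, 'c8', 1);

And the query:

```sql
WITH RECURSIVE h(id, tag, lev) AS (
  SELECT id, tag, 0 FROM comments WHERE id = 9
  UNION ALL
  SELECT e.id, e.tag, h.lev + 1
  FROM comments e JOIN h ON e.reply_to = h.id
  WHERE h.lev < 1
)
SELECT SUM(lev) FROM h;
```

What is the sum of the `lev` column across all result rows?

Base: id=9 (c3) at lev 0.
Iteration 1: rows with reply_to in {9} -> c37 (id 10, lev 1), c7 (id 11, lev 1).
Iteration 2: lev < 1 fails for all current rows; recursion stops.
SUM(lev) = 0 + 1 + 1 = 2.

2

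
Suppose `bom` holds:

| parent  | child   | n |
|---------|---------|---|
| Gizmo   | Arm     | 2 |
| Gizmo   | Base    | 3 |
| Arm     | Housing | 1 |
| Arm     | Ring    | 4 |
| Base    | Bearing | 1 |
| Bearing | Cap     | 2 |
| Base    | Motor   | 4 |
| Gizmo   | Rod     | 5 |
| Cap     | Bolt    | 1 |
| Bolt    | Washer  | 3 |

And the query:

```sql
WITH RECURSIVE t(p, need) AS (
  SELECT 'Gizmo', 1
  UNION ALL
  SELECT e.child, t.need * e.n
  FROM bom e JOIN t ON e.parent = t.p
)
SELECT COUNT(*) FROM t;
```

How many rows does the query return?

Base: (Gizmo, need=1).
Iteration 1: components of {Gizmo} -> Arm = 1*2 = 2, Base = 1*3 = 3, Rod = 1*5 = 5.
Iteration 2: components of {Arm,Base,Rod} -> Bearing = 3*1 = 3, Housing = 2*1 = 2, Motor = 3*4 = 12, Ring = 2*4 = 8.
Iteration 3: components of {Bearing,Housing,Motor,Ring} -> Cap = 3*2 = 6.
Iteration 4: components of {Cap} -> Bolt = 6*1 = 6.
Iteration 5: components of {Bolt} -> Washer = 6*3 = 18.
Iteration 6: no further components; recursion stops.
Total rows emitted: 11.

11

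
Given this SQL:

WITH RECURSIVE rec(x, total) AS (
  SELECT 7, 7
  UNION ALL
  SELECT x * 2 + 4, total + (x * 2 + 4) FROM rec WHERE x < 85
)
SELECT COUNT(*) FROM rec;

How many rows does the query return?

5

Base: x=7, total=7.
Iteration 1: 7 < 85 holds -> x = 7 * 2 + 4 = 18, total = 7 + 18 = 25.
Iteration 2: 18 < 85 holds -> x = 18 * 2 + 4 = 40, total = 25 + 40 = 65.
Iteration 3: 40 < 85 holds -> x = 40 * 2 + 4 = 84, total = 65 + 84 = 149.
Iteration 4: 84 < 85 holds -> x = 84 * 2 + 4 = 172, total = 149 + 172 = 321.
Iteration 5: 172 < 85 fails; recursion stops.
Total rows emitted: 5.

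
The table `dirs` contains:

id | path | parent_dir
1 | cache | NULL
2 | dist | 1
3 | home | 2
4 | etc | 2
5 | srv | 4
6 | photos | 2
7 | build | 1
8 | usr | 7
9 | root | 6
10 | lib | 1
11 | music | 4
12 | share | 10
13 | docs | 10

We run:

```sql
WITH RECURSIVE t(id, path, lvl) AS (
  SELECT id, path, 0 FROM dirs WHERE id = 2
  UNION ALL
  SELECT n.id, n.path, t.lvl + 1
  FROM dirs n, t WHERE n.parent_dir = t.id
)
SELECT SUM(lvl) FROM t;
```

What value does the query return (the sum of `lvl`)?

Base: id=2 (dist) at lvl 0.
Iteration 1: rows with parent_dir in {2} -> home (id 3, lvl 1), etc (id 4, lvl 1), photos (id 6, lvl 1).
Iteration 2: rows with parent_dir in {3,4,6} -> srv (id 5, lvl 2), root (id 9, lvl 2), music (id 11, lvl 2).
Iteration 3: no rows with parent_dir in {5,9,11}; recursion stops.
SUM(lvl) = 0 + 1 + 1 + 1 + 2 + 2 + 2 = 9.

9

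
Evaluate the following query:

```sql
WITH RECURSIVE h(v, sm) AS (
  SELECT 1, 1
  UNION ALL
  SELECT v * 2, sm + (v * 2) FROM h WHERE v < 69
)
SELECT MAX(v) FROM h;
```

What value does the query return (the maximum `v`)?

128

Base: v=1, sm=1.
Iteration 1: 1 < 69 holds -> v = 1 * 2 = 2, sm = 1 + 2 = 3.
Iteration 2: 2 < 69 holds -> v = 2 * 2 = 4, sm = 3 + 4 = 7.
Iteration 3: 4 < 69 holds -> v = 4 * 2 = 8, sm = 7 + 8 = 15.
Iteration 4: 8 < 69 holds -> v = 8 * 2 = 16, sm = 15 + 16 = 31.
Iteration 5: 16 < 69 holds -> v = 16 * 2 = 32, sm = 31 + 32 = 63.
Iteration 6: 32 < 69 holds -> v = 32 * 2 = 64, sm = 63 + 64 = 127.
Iteration 7: 64 < 69 holds -> v = 64 * 2 = 128, sm = 127 + 128 = 255.
Iteration 8: 128 < 69 fails; recursion stops.
v values: 1, 2, 4, 8, 16, 32, 64, 128; the maximum is 128.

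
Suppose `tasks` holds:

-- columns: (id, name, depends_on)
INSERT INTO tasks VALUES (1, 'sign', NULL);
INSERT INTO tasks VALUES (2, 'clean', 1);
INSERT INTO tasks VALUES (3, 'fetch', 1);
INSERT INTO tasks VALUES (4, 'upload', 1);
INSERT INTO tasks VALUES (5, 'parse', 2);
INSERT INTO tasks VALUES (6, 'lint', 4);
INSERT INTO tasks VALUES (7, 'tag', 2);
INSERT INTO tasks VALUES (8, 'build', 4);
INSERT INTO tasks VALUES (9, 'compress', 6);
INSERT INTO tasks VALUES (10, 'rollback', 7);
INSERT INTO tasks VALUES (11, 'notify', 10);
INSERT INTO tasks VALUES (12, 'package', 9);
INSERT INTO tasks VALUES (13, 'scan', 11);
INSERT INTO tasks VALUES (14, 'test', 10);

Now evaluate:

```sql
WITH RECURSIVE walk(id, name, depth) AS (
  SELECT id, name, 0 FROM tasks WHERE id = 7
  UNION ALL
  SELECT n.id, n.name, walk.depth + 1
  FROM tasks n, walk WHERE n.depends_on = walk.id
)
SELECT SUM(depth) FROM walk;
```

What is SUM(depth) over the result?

8

Base: id=7 (tag) at depth 0.
Iteration 1: rows with depends_on in {7} -> rollback (id 10, depth 1).
Iteration 2: rows with depends_on in {10} -> notify (id 11, depth 2), test (id 14, depth 2).
Iteration 3: rows with depends_on in {11,14} -> scan (id 13, depth 3).
Iteration 4: no rows with depends_on in {13}; recursion stops.
SUM(depth) = 0 + 1 + 2 + 2 + 3 = 8.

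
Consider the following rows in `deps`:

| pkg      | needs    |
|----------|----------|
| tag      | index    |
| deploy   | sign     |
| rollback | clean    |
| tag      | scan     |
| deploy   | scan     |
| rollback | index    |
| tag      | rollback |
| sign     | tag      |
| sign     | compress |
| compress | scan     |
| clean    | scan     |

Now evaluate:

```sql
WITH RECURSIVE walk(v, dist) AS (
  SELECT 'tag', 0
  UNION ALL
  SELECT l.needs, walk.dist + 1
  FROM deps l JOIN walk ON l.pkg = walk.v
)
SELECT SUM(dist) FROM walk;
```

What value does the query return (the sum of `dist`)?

10

Base: (tag, dist=0).
Iteration 1: edges from {tag} -> (index, dist=1), (rollback, dist=1), (scan, dist=1).
Iteration 2: edges from {index,rollback,scan} -> (clean, dist=2), (index, dist=2).
Iteration 3: edges from {clean,index} -> (scan, dist=3).
Iteration 4: no outgoing edges from {scan}; recursion stops.
SUM(dist) = 0 + 1 + 1 + 1 + 2 + 2 + 3 = 10.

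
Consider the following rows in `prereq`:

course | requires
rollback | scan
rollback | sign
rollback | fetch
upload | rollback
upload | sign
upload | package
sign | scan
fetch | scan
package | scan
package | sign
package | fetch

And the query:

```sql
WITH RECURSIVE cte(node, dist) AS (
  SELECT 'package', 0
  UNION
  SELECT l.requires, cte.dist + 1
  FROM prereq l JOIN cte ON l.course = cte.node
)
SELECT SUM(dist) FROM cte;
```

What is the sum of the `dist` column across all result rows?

Base: (package, dist=0).
Iteration 1: edges from {package} -> (fetch, dist=1), (scan, dist=1), (sign, dist=1).
Iteration 2: edges from {fetch,scan,sign} -> (scan, dist=2). [UNION drops 1 duplicate row(s)]
Iteration 3: no outgoing edges from {scan}; recursion stops.
SUM(dist) = 0 + 1 + 1 + 1 + 2 = 5.

5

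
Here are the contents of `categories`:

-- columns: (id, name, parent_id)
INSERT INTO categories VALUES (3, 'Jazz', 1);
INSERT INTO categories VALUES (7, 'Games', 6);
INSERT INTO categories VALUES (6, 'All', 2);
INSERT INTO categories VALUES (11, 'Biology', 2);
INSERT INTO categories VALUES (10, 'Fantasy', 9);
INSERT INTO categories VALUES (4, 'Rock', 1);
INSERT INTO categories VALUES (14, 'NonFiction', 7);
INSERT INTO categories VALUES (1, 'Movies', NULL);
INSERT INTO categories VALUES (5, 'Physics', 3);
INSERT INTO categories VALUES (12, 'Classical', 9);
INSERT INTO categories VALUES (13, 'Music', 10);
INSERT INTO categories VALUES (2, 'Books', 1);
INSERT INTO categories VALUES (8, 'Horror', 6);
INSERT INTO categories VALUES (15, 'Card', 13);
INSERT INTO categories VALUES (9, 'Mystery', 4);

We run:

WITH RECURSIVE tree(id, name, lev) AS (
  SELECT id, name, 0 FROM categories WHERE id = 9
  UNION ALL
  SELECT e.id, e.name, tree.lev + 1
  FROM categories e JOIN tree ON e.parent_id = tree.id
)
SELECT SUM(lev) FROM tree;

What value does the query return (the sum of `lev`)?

7

Base: id=9 (Mystery) at lev 0.
Iteration 1: rows with parent_id in {9} -> Fantasy (id 10, lev 1), Classical (id 12, lev 1).
Iteration 2: rows with parent_id in {10,12} -> Music (id 13, lev 2).
Iteration 3: rows with parent_id in {13} -> Card (id 15, lev 3).
Iteration 4: no rows with parent_id in {15}; recursion stops.
SUM(lev) = 0 + 1 + 1 + 2 + 3 = 7.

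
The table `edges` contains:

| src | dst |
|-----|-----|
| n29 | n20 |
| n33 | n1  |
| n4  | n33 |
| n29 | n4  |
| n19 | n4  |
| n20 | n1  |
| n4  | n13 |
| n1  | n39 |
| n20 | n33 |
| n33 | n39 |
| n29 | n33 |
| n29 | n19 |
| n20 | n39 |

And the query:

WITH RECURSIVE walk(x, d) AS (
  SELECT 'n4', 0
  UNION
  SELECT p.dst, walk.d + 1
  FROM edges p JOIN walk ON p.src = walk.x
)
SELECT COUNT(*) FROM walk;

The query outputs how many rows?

Base: (n4, d=0).
Iteration 1: edges from {n4} -> (n13, d=1), (n33, d=1).
Iteration 2: edges from {n13,n33} -> (n1, d=2), (n39, d=2).
Iteration 3: edges from {n1,n39} -> (n39, d=3).
Iteration 4: no outgoing edges from {n39}; recursion stops.
Total rows emitted: 6.

6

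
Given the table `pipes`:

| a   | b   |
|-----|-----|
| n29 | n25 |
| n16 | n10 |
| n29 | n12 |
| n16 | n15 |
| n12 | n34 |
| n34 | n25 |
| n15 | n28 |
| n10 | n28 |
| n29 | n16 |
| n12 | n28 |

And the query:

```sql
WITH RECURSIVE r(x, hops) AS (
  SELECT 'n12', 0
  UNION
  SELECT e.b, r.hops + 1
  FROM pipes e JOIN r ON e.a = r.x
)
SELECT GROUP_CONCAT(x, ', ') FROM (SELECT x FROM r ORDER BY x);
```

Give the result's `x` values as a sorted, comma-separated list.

Base: (n12, hops=0).
Iteration 1: edges from {n12} -> (n28, hops=1), (n34, hops=1).
Iteration 2: edges from {n28,n34} -> (n25, hops=2).
Iteration 3: no outgoing edges from {n25}; recursion stops.

n12, n25, n28, n34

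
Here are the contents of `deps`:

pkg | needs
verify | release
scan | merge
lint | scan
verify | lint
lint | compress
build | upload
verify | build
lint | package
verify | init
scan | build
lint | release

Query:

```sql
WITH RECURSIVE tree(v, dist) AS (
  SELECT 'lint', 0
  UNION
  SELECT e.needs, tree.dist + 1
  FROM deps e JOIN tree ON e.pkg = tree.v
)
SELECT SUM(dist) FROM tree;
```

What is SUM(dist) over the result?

Base: (lint, dist=0).
Iteration 1: edges from {lint} -> (compress, dist=1), (package, dist=1), (release, dist=1), (scan, dist=1).
Iteration 2: edges from {compress,package,release,scan} -> (build, dist=2), (merge, dist=2).
Iteration 3: edges from {build,merge} -> (upload, dist=3).
Iteration 4: no outgoing edges from {upload}; recursion stops.
SUM(dist) = 0 + 1 + 1 + 1 + 1 + 2 + 2 + 3 = 11.

11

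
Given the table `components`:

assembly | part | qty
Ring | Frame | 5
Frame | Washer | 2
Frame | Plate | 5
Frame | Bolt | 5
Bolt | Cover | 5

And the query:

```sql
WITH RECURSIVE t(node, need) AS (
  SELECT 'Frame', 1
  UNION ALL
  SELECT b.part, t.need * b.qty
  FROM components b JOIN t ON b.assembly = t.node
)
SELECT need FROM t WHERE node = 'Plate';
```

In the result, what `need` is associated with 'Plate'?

Base: (Frame, need=1).
Iteration 1: components of {Frame} -> Bolt = 1*5 = 5, Plate = 1*5 = 5, Washer = 1*2 = 2.
Iteration 2: components of {Bolt,Plate,Washer} -> Cover = 5*5 = 25.
Iteration 3: no further components; recursion stops.

5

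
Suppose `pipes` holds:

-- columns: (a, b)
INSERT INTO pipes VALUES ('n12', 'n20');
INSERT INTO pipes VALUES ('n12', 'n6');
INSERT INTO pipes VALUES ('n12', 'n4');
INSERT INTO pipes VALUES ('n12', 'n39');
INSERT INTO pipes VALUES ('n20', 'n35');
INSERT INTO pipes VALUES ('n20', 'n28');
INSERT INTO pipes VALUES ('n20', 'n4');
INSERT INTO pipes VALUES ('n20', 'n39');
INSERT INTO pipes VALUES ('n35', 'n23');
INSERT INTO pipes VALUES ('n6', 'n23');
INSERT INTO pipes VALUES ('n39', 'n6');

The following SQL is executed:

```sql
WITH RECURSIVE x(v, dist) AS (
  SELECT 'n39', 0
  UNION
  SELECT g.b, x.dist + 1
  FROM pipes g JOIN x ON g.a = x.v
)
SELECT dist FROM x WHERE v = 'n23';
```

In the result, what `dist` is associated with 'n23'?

2

Base: (n39, dist=0).
Iteration 1: edges from {n39} -> (n6, dist=1).
Iteration 2: edges from {n6} -> (n23, dist=2).
Iteration 3: no outgoing edges from {n23}; recursion stops.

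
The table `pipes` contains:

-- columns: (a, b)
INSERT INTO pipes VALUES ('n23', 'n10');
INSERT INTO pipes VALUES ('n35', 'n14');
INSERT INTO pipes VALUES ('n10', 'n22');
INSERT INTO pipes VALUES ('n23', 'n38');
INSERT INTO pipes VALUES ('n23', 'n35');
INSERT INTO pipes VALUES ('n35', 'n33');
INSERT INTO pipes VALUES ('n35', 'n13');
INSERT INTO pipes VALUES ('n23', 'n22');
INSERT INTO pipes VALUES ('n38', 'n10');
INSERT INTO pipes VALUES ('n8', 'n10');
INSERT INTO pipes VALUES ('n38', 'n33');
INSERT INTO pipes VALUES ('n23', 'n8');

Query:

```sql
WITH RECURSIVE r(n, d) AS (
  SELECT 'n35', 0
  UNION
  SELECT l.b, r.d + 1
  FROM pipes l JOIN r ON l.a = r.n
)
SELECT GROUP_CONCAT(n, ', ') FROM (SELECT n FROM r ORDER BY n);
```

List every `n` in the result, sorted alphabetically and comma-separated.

Base: (n35, d=0).
Iteration 1: edges from {n35} -> (n13, d=1), (n14, d=1), (n33, d=1).
Iteration 2: no outgoing edges from {n13,n14,n33}; recursion stops.

n13, n14, n33, n35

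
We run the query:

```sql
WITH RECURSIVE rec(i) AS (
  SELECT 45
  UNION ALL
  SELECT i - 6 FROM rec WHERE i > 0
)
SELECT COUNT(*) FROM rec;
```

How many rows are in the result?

Base: i=45.
Iteration 1: 45 > 0 holds -> i = 45 - 6 = 39.
Iteration 2: 39 > 0 holds -> i = 39 - 6 = 33.
Iteration 3: 33 > 0 holds -> i = 33 - 6 = 27.
Iteration 4: 27 > 0 holds -> i = 27 - 6 = 21.
Iteration 5: 21 > 0 holds -> i = 21 - 6 = 15.
Iteration 6: 15 > 0 holds -> i = 15 - 6 = 9.
Iteration 7: 9 > 0 holds -> i = 9 - 6 = 3.
Iteration 8: 3 > 0 holds -> i = 3 - 6 = -3.
Iteration 9: -3 > 0 fails; recursion stops.
Total rows emitted: 9.

9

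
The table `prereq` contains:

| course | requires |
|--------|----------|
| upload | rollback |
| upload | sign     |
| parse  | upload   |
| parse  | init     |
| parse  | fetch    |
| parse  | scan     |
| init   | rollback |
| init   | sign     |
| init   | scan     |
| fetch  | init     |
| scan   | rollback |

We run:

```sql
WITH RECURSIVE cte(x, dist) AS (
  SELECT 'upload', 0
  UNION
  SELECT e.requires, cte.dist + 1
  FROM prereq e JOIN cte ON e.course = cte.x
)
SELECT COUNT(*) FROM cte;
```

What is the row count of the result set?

Base: (upload, dist=0).
Iteration 1: edges from {upload} -> (rollback, dist=1), (sign, dist=1).
Iteration 2: no outgoing edges from {rollback,sign}; recursion stops.
Total rows emitted: 3.

3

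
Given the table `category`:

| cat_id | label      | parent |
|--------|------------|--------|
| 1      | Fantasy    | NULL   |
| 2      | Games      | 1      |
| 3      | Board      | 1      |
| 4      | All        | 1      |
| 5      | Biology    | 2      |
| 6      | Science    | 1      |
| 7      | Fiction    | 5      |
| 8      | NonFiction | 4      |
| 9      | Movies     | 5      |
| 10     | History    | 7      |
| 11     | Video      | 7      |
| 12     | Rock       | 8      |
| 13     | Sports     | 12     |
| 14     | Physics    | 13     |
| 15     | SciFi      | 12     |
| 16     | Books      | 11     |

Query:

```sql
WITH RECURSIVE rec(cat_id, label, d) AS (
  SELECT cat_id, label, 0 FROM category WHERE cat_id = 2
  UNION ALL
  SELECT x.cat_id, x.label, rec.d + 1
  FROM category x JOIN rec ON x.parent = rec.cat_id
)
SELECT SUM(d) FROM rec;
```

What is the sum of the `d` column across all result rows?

Base: cat_id=2 (Games) at d 0.
Iteration 1: rows with parent in {2} -> Biology (id 5, d 1).
Iteration 2: rows with parent in {5} -> Fiction (id 7, d 2), Movies (id 9, d 2).
Iteration 3: rows with parent in {7,9} -> History (id 10, d 3), Video (id 11, d 3).
Iteration 4: rows with parent in {10,11} -> Books (id 16, d 4).
Iteration 5: no rows with parent in {16}; recursion stops.
SUM(d) = 0 + 1 + 2 + 2 + 3 + 3 + 4 = 15.

15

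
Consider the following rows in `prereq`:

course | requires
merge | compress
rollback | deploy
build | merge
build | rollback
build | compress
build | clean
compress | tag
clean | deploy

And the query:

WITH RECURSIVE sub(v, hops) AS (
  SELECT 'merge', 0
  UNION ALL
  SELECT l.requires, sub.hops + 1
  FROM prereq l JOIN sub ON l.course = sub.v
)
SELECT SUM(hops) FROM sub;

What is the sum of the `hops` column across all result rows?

3

Base: (merge, hops=0).
Iteration 1: edges from {merge} -> (compress, hops=1).
Iteration 2: edges from {compress} -> (tag, hops=2).
Iteration 3: no outgoing edges from {tag}; recursion stops.
SUM(hops) = 0 + 1 + 2 = 3.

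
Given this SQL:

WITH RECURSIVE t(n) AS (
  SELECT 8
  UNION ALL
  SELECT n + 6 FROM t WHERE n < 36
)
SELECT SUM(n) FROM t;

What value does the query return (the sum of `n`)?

Base: n=8.
Iteration 1: 8 < 36 holds -> n = 8 + 6 = 14.
Iteration 2: 14 < 36 holds -> n = 14 + 6 = 20.
Iteration 3: 20 < 36 holds -> n = 20 + 6 = 26.
Iteration 4: 26 < 36 holds -> n = 26 + 6 = 32.
Iteration 5: 32 < 36 holds -> n = 32 + 6 = 38.
Iteration 6: 38 < 36 fails; recursion stops.
SUM(n) = 8 + 14 + 20 + 26 + 32 + 38 = 138.

138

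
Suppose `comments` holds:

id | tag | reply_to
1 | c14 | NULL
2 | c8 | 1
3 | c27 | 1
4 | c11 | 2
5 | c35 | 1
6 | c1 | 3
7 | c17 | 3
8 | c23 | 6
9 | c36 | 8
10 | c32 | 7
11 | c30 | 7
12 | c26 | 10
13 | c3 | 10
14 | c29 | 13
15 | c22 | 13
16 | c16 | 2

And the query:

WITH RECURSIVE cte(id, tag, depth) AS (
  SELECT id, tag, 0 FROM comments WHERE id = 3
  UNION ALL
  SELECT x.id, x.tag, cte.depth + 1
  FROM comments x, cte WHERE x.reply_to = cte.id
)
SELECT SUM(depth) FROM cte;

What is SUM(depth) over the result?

Base: id=3 (c27) at depth 0.
Iteration 1: rows with reply_to in {3} -> c1 (id 6, depth 1), c17 (id 7, depth 1).
Iteration 2: rows with reply_to in {6,7} -> c23 (id 8, depth 2), c32 (id 10, depth 2), c30 (id 11, depth 2).
Iteration 3: rows with reply_to in {8,10,11} -> c36 (id 9, depth 3), c26 (id 12, depth 3), c3 (id 13, depth 3).
Iteration 4: rows with reply_to in {9,12,13} -> c29 (id 14, depth 4), c22 (id 15, depth 4).
Iteration 5: no rows with reply_to in {14,15}; recursion stops.
SUM(depth) = 0 + 1 + 1 + 2 + 2 + 2 + 3 + 3 + 3 + 4 + 4 = 25.

25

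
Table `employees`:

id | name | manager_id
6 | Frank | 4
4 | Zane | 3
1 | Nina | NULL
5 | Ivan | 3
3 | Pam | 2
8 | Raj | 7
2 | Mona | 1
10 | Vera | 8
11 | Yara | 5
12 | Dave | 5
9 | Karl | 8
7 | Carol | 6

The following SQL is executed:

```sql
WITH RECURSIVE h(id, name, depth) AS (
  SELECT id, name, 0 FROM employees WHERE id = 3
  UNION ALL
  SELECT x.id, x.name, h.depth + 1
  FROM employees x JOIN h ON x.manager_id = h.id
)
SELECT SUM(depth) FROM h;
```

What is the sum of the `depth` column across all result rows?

25

Base: id=3 (Pam) at depth 0.
Iteration 1: rows with manager_id in {3} -> Zane (id 4, depth 1), Ivan (id 5, depth 1).
Iteration 2: rows with manager_id in {4,5} -> Frank (id 6, depth 2), Yara (id 11, depth 2), Dave (id 12, depth 2).
Iteration 3: rows with manager_id in {6,11,12} -> Carol (id 7, depth 3).
Iteration 4: rows with manager_id in {7} -> Raj (id 8, depth 4).
Iteration 5: rows with manager_id in {8} -> Karl (id 9, depth 5), Vera (id 10, depth 5).
Iteration 6: no rows with manager_id in {9,10}; recursion stops.
SUM(depth) = 0 + 1 + 1 + 2 + 2 + 2 + 3 + 4 + 5 + 5 = 25.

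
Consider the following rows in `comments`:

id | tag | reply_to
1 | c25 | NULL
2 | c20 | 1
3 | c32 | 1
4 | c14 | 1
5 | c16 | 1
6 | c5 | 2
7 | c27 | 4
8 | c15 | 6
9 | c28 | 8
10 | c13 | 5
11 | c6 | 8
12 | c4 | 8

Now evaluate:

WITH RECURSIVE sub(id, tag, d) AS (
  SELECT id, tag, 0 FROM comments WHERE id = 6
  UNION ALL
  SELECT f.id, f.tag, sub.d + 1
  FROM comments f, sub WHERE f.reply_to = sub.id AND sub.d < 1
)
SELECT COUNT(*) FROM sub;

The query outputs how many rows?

2

Base: id=6 (c5) at d 0.
Iteration 1: rows with reply_to in {6} -> c15 (id 8, d 1).
Iteration 2: d < 1 fails for all current rows; recursion stops.
Total rows emitted: 2.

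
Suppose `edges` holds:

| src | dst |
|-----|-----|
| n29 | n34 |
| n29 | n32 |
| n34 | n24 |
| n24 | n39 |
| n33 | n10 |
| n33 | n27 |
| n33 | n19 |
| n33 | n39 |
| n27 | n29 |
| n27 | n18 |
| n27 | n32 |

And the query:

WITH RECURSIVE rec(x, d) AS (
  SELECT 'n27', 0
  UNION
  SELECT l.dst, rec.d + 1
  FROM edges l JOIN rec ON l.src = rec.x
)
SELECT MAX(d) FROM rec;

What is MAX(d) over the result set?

4

Base: (n27, d=0).
Iteration 1: edges from {n27} -> (n18, d=1), (n29, d=1), (n32, d=1).
Iteration 2: edges from {n18,n29,n32} -> (n32, d=2), (n34, d=2).
Iteration 3: edges from {n32,n34} -> (n24, d=3).
Iteration 4: edges from {n24} -> (n39, d=4).
Iteration 5: no outgoing edges from {n39}; recursion stops.
d values: 0, 1, 1, 1, 2, 2, 3, 4; the maximum is 4.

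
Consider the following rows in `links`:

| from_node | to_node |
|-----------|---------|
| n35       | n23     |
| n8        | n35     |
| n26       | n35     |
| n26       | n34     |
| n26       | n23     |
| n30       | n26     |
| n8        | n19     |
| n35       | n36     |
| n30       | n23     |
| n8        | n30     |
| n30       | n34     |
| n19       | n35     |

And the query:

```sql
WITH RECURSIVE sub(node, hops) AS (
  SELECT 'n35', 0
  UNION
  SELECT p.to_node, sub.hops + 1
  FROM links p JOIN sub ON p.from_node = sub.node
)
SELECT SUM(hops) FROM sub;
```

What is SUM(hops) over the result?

2

Base: (n35, hops=0).
Iteration 1: edges from {n35} -> (n23, hops=1), (n36, hops=1).
Iteration 2: no outgoing edges from {n23,n36}; recursion stops.
SUM(hops) = 0 + 1 + 1 = 2.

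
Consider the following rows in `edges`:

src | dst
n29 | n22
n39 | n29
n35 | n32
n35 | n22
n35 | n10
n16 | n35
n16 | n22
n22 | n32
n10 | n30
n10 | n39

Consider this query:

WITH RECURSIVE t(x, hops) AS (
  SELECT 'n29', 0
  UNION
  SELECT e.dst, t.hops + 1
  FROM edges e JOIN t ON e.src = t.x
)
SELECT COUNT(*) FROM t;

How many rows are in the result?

Base: (n29, hops=0).
Iteration 1: edges from {n29} -> (n22, hops=1).
Iteration 2: edges from {n22} -> (n32, hops=2).
Iteration 3: no outgoing edges from {n32}; recursion stops.
Total rows emitted: 3.

3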